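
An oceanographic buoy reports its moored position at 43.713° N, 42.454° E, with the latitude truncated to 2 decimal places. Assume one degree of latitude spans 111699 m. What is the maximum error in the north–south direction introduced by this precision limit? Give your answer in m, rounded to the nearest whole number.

Truncating at 2 decimal places can drop up to a full unit in the last place, so the latitude may be off by as much as 0.01°.
So the N–S error is at most 0.01 × 111699 = 1116.99 m.

1117 m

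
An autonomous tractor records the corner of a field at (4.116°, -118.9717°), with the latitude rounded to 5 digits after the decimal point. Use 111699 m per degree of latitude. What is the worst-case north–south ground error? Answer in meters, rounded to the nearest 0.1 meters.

Rounding to 5 decimal places leaves the latitude within ±5e-06° of the true value.
North–south distance: 5e-06° × 111699 m/° = 0.558495 m.

0.6 meters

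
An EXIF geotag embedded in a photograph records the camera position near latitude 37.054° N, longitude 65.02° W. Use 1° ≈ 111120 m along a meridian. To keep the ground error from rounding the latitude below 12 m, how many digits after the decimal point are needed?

One degree of latitude covers 111120 m.
With N decimal places the half-ulp bound is 0.5·10⁻ᴺ°, or 0.5·10⁻ᴺ × 111120 m on the ground.
Setting 55560 × 10⁻ᴺ ≤ 12 gives 10ᴺ ≥ 4630, i.e. N ≥ 3.67.
At 3 places the error can reach 55.6 m, but 4 places keeps it to 5.56 m.

4 decimal places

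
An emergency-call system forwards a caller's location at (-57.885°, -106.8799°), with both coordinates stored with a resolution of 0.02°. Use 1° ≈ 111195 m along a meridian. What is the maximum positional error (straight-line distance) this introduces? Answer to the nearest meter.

1259 meters

With a 0.02° grid the true value lies within half a step, ±0.02°/2 = ±0.01°, of the stored one.
N–S: 0.01° × 111195 m/° = 1111.95 m.
East–west component at 57.885°: 0.01° × 111195 × cos 57.885° ≈ 0.01 × 59113.5 ≈ 591.135 m.
Worst case both components are at the extreme and orthogonal: √(1111.95² + 591.135²) ≈ 1259.31 m.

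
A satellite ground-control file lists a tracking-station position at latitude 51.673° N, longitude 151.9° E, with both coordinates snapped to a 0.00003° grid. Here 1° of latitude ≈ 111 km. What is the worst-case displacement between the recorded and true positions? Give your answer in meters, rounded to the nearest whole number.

With a 0.00003° grid the true value lies within half a step, ±0.00003°/2 = ±1.5e-05°, of the stored one.
Latitude error → 1.5e-05 × 111000 = 1.665 m along the meridian.
E–W at 51.673°: 1.5e-05° × 111000 × cos 51.673° = 1.5e-05 × 111000 × 0.6201 ≈ 1.03255 m.
Worst case both components are at the extreme and orthogonal: √(1.665² + 1.03255²) ≈ 1.95918 m.

2 meters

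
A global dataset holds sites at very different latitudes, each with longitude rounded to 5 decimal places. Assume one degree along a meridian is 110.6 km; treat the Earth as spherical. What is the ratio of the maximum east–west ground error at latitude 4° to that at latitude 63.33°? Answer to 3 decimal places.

2.222

Rounding to 5 decimal places leaves the longitude within ±5e-06° of the true value.
Error at 4° = 5e-06° × 110600 × cos 4° ≈ 0.553 × 0.9976 = 0.55165 m.
At 63.33°: 5e-06° × 110600 × cos 63.33° = 5e-06 × 110600 × 0.4489 ≈ 0.24821 m.
Ratio: 0.55165 / 0.24821 = cos 4° / cos 63.33° ≈ 2.2225.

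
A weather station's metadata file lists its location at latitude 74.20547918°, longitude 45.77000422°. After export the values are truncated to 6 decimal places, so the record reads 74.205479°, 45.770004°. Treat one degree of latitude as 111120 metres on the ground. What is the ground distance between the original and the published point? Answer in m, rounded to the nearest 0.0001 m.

0.0211 m

The latitude changed by +0.00000018° and the longitude by +0.00000022°.
North–south shift: 0.00000018 × 111120 = 0.0200016 m.
E–W at 74.2055°: 0.00000022° × 111120 × cos 74.2055° = 0.00000022 × 111120 × 0.2722 ≈ 0.00665402 m.
Distance: √(0.0200016² + 0.00665402²) ≈ 0.0210794 m.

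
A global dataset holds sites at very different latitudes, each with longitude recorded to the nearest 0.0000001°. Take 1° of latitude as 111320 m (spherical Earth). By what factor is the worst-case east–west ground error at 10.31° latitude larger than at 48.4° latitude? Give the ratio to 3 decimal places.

1.482

Rounding to 7 decimal places leaves the longitude within ±5e-08° of the true value.
Error at 10.31° = 5e-08° × 111320 × cos 10.31° ≈ 0.005566 × 0.9839 = 0.0054761 m.
At 48.4°: 5e-08° × 111320 × cos 48.4° = 5e-08 × 111320 × 0.6639 ≈ 0.0036954 m.
Ratio: 0.0054761 / 0.0036954 = cos 10.31° / cos 48.4° ≈ 1.4819.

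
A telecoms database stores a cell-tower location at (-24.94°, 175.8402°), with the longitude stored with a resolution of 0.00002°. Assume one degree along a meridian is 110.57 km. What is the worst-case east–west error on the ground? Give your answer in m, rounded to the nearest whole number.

With a 0.00002° grid the true value lies within half a step, ±0.00002°/2 = ±1e-05°, of the stored one.
At latitude 24.94° a degree of longitude spans 110570 m × cos 24.94° = 110570 × 0.9067 ≈ 100259 m.
So at most 1e-05° × 100259 ≈ 1.00259 m east–west.

1 m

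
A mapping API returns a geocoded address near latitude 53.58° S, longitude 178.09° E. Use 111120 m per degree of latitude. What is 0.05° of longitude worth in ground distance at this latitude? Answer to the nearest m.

3299 m

0.05° of longitude at 53.58° is 0.05 × 111120 × cos 53.58° ≈ 0.05 × 65971.9 = 3298.6 m.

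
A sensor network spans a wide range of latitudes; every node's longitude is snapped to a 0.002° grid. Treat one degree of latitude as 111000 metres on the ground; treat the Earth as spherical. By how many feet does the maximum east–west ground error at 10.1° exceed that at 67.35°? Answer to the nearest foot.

218 feet

With a 0.002° grid the true value lies within half a step, ±0.002°/2 = ±0.001°, of the stored one.
Error at 10.1° = 0.001° × 111000 × cos 10.1° ≈ 111 × 0.9845 = 109.28 m.
Error at 67.35° = 0.001° × 111000 × cos 67.35° ≈ 111 × 0.3851 = 42.746 m.
So the lower-latitude error exceeds the higher by 109.28 − 42.746 = 66.534 m.
In feet: 66.5337 m ÷ 0.3048 ≈ 218.29 ft.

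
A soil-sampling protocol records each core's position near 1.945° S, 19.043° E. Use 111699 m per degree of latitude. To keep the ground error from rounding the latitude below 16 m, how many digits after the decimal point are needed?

4 decimal places

One degree of latitude covers 111699 m.
Rounding to N decimal places gives at most 0.5 × 10⁻ᴺ degrees of error, i.e. 0.5 × 10⁻ᴺ × 111699 m.
Setting 55849.5 × 10⁻ᴺ ≤ 16 gives 10ᴺ ≥ 3491, i.e. N ≥ 3.54.
At 3 places the error can reach 55.8 m, but 4 places keeps it to 5.58 m.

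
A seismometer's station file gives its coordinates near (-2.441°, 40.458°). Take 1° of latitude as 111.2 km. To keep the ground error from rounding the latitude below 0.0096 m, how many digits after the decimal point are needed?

7

One degree of latitude covers 111200 m.
N decimal places → at most half a unit in the last place, 0.5 × 10⁻ᴺ° = 111200/2 × 10⁻ᴺ m.
Setting 55600 × 10⁻ᴺ ≤ 0.0096 gives 10ᴺ ≥ 5.792e+06, i.e. N ≥ 6.76.
N = 6 would give 0.0556 m (too coarse); N = 7 gives 0.00556 m ≤ 0.0096 m.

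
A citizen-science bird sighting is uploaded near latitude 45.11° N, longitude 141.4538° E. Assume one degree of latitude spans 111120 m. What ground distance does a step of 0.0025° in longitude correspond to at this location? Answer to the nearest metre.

One degree of longitude here spans 111120 × cos 45.11° = 111120 × 0.7057 ≈ 78422.7 m; 0.0025° of that is 196.057 m.

196 metres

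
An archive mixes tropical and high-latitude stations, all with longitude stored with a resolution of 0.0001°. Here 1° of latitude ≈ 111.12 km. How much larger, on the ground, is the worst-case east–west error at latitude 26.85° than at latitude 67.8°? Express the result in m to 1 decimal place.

2.9 m

With a 0.0001° grid the true value lies within half a step, ±0.0001°/2 = ±5e-05°, of the stored one.
At 26.85°: 5e-05° × 111120 × cos 26.85° = 5e-05 × 111120 × 0.8922 ≈ 4.957 m.
At 67.8°: 5e-05° × 111120 × cos 67.8° = 5e-05 × 111120 × 0.3778 ≈ 2.0993 m.
So the lower-latitude error exceeds the higher by 4.957 − 2.0993 = 2.8577 m.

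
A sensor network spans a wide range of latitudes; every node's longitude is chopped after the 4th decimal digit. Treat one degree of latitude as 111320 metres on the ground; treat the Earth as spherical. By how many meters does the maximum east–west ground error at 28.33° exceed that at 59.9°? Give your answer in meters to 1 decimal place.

Truncating at 4 decimal places can drop up to a full unit in the last place, so the longitude may be off by as much as 0.0001°.
Error at 28.33° = 0.0001° × 111320 × cos 28.33° ≈ 11.132 × 0.8802 = 9.7987 m.
At 59.9°: 0.0001° × 111320 × cos 59.9° = 0.0001 × 111320 × 0.5015 ≈ 5.5828 m.
So the lower-latitude error exceeds the higher by 9.7987 − 5.5828 = 4.2159 m.

4.2 meters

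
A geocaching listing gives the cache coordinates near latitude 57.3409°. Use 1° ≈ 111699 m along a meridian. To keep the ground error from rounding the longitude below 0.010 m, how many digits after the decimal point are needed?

At 57.3409° one degree of longitude covers 111699 × cos 57.3409° ≈ 111699 × 0.5396 ≈ 60277.2 m.
Rounding to N decimal places gives at most 0.5 × 10⁻ᴺ degrees of error, i.e. 0.5 × 10⁻ᴺ × 60277.2 m.
Setting 30138.6 × 10⁻ᴺ ≤ 0.010 gives 10ᴺ ≥ 3.014e+06, i.e. N ≥ 6.48.
At 6 places the error can reach 0.0301 m, but 7 places keeps it to 0.00301 m.

7 decimal places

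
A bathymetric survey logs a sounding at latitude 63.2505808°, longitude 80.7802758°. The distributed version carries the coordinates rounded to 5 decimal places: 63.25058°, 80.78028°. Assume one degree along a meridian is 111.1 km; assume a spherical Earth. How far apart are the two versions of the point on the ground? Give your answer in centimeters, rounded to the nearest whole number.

The latitude changed by +0.0000008° and the longitude by -0.0000042°.
N–S: 0.0000008° × 111100 m/° = 0.08888 m.
East–west at this latitude: -0.0000042° × 111100 × cos 63.2506° ≈ -0.0000042 × 50004.9 = -0.210021 m.
Distance: √(0.08888² + 0.210021²) ≈ 0.228053 m.
That is 0.228053 m = 22.805 cm.

23 centimeters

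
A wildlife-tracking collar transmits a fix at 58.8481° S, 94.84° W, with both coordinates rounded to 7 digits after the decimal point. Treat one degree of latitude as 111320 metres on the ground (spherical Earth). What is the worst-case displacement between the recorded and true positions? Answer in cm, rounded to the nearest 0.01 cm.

0.63 cm

Rounding to 7 decimal places leaves each coordinate within ±5e-08° of the true value.
N–S: 5e-08° × 111320 m/° = 0.005566 m.
Longitude error → 5e-08 × 111320 × cos 58.8481° = 5e-08 × 111320 × 0.5173 ≈ 0.00287934 m.
The two errors are perpendicular, so the maximum displacement is √(0.005566² + 0.00287934²) ≈ 0.00626665 m.
That is 0.00626665 m = 0.62667 cm.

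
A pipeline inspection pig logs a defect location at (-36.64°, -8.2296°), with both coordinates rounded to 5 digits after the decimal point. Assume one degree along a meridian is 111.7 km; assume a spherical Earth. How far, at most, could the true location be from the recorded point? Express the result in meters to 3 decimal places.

0.716 meters

Rounding to 5 decimal places leaves each coordinate within ±5e-06° of the true value.
North–south component: 5e-06° × 111700 = 0.5585 m.
East–west component at 36.64°: 5e-06° × 111700 × cos 36.64° ≈ 5e-06 × 89628.2 ≈ 0.448141 m.
Combining orthogonally: (0.5585² + 0.448141²)^½ ≈ 0.716067 m.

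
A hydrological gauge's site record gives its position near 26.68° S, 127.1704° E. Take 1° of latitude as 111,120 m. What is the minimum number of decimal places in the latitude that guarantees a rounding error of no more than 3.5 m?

One degree of latitude covers 111120 m.
N decimal places → at most half a unit in the last place, 0.5 × 10⁻ᴺ° = 111120/2 × 10⁻ᴺ m.
Need 0.5 × 111120 × 10⁻ᴺ ≤ 3.5 → 10⁻ᴺ ≤ 6.299e-05, so N ≥ 4.20.
N = 4 would give 5.56 m (too coarse); N = 5 gives 0.556 m ≤ 3.5 m.

5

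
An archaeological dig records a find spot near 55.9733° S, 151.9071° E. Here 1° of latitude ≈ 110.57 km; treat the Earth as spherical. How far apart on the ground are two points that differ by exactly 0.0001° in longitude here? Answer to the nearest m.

One degree of longitude here spans 110570 × cos 55.9733° = 110570 × 0.5596 ≈ 61872.7 m; 0.0001° of that is 6.18727 m.

6 m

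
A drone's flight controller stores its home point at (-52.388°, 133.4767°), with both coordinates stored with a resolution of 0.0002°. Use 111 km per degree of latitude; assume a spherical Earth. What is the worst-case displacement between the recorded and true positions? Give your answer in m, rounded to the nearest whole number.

13 m

With a 0.0002° grid the true value lies within half a step, ±0.0002°/2 = ±0.0001°, of the stored one.
North–south component: 0.0001° × 111000 = 11.1 m.
Longitude error → 0.0001 × 111000 × cos 52.388° = 0.0001 × 111000 × 0.6103 ≈ 6.77445 m.
Combining orthogonally: (11.1² + 6.77445²)^½ ≈ 13.004 m.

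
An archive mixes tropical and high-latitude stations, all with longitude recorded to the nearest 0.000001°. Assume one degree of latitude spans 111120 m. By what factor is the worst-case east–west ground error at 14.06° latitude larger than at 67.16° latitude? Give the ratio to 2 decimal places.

2.50

Rounding to 6 decimal places leaves the longitude within ±5e-07° of the true value.
At 14.06°: 5e-07° × 111120 × cos 14.06° = 5e-07 × 111120 × 0.9700 ≈ 0.053896 m.
Error at 67.16° = 5e-07° × 111120 × cos 67.16° ≈ 0.05556 × 0.3882 = 0.021566 m.
Ratio: 0.053896 / 0.021566 = cos 14.06° / cos 67.16° ≈ 2.4991.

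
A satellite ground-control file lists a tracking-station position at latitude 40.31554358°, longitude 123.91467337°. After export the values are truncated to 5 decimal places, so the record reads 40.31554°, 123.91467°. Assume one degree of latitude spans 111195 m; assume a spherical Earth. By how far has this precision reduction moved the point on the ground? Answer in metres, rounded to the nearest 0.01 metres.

0.49 metres

Δlat = 40.31554358 − 40.31554 = +0.00000358°; Δlon = 123.91467337 − 123.91467 = +0.00000337°.
N–S: 0.00000358° × 111195 m/° = 0.398078 m.
East–west at this latitude: 0.00000337° × 111195 × cos 40.3155° ≈ 0.00000337 × 84785.4 = 0.285727 m.
Distance: √(0.398078² + 0.285727²) ≈ 0.490006 m.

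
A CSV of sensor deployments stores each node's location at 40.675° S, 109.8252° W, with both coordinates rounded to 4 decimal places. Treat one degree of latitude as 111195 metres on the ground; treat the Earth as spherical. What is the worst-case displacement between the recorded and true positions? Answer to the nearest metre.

Rounding to 4 decimal places leaves each coordinate within ±5e-05° of the true value.
Latitude error → 5e-05 × 111195 = 5.55975 m along the meridian.
East–west component at 40.675°: 5e-05° × 111195 × cos 40.675° ≈ 5e-05 × 84332.4 ≈ 4.21662 m.
Combining orthogonally: (5.55975² + 4.21662²)^½ ≈ 6.97787 m.

7 metres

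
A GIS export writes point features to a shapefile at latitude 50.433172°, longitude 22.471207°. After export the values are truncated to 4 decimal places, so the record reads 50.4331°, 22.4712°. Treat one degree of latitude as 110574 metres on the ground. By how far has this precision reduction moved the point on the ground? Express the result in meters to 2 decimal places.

Δlat = 50.433172 − 50.4331 = +0.000072°; Δlon = 22.471207 − 22.4712 = +0.000007°.
North–south shift: 0.000072 × 110574 = 7.96133 m.
East–west at this latitude: 0.000007° × 110574 × cos 50.4331° ≈ 0.000007 × 70433.3 = 0.493033 m.
Hypotenuse of the two orthogonal shifts: √(7.96133² + 0.493033²) = 7.97658 m.

7.98 meters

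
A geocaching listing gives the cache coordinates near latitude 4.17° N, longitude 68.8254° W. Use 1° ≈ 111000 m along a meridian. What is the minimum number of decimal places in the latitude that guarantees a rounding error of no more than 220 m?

One degree of latitude covers 111000 m.
Rounding to N decimal places gives at most 0.5 × 10⁻ᴺ degrees of error, i.e. 0.5 × 10⁻ᴺ × 111000 m.
Need 0.5 × 111000 × 10⁻ᴺ ≤ 220 → 10⁻ᴺ ≤ 3.964e-03, so N ≥ 2.40.
N = 2 would give 555 m (too coarse); N = 3 gives 55.5 m ≤ 220 m.

3 decimal places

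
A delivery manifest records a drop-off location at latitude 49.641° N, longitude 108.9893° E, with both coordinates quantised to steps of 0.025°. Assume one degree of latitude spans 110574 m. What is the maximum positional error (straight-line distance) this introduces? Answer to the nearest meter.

With a 0.025° grid the true value lies within half a step, ±0.025°/2 = ±0.0125°, of the stored one.
Latitude error → 0.0125 × 110574 = 1382.18 m along the meridian.
E–W at 49.641°: 0.0125° × 110574 × cos 49.641° = 0.0125 × 110574 × 0.6476 ≈ 895.062 m.
The two errors are perpendicular, so the maximum displacement is √(1382.18² + 895.062²) ≈ 1646.68 m.

1647 meters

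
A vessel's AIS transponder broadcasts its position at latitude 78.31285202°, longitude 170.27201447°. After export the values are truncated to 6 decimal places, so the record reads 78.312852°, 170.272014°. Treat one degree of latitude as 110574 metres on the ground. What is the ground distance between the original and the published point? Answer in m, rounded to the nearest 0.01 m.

Δlat = 78.31285202 − 78.312852 = +0.00000002°; Δlon = 170.27201447 − 170.272014 = +0.00000047°.
North–south shift: 0.00000002 × 110574 = 0.00221148 m.
East–west at this latitude: 0.00000047° × 110574 × cos 78.3129° ≈ 0.00000047 × 22398.7 = 0.0105274 m.
Combined displacement = (0.00221148² + 0.0105274²)^½ ≈ 0.0107572 m.

0.01 m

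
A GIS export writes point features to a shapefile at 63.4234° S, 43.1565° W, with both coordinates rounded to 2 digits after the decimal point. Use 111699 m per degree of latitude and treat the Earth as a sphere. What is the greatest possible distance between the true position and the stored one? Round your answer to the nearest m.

612 m

Rounding to 2 decimal places leaves each coordinate within ±0.005° of the true value.
North–south component: 0.005° × 111699 = 558.495 m.
Longitude error → 0.005 × 111699 × cos 63.4234° = 0.005 × 111699 × 0.4474 ≈ 249.867 m.
The two errors are perpendicular, so the maximum displacement is √(558.495² + 249.867²) ≈ 611.842 m.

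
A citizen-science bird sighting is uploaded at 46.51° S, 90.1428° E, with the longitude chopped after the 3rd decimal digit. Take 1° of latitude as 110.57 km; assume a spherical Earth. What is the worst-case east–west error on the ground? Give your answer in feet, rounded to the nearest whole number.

Truncating at 3 decimal places can drop up to a full unit in the last place, so the longitude may be off by as much as 0.001°.
One degree of longitude at 46.51° is 110570 × cos 46.51° ≈ 110570 × 0.6882 = 76097.4 m.
East–west error: 0.001° × 76097.4 m/° ≈ 76.0974 m.
In feet: 76.0974 m ÷ 0.3048 ≈ 249.66 ft.

250 feet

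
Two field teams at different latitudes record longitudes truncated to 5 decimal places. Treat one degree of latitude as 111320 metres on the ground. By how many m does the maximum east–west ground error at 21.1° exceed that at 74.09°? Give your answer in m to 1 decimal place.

Truncating at 5 decimal places can drop up to a full unit in the last place, so the longitude may be off by as much as 1e-05°.
Error at 21.1° = 1e-05° × 111320 × cos 21.1° ≈ 1.1132 × 0.9330 = 1.0386 m.
At 74.09°: 1e-05° × 111320 × cos 74.09° = 1e-05 × 111320 × 0.2741 ≈ 0.30516 m.
So the lower-latitude error exceeds the higher by 1.0386 − 0.30516 = 0.73341 m.

0.7 m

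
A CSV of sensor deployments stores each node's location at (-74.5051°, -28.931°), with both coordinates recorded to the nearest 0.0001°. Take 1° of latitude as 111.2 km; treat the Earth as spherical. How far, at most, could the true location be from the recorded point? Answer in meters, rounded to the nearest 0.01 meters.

Rounding to 4 decimal places leaves each coordinate within ±5e-05° of the true value.
North–south component: 5e-05° × 111200 = 5.56 m.
E–W at 74.5051°: 5e-05° × 111200 × cos 74.5051° = 5e-05 × 111200 × 0.2672 ≈ 1.48537 m.
Combining orthogonally: (5.56² + 1.48537²)^½ ≈ 5.75499 m.

5.75 meters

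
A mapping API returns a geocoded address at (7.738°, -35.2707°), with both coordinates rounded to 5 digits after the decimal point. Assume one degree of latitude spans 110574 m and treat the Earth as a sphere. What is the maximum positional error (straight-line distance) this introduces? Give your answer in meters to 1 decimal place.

Rounding to 5 decimal places leaves each coordinate within ±5e-06° of the true value.
North–south component: 5e-06° × 110574 = 0.55287 m.
Longitude error → 5e-06 × 110574 × cos 7.738° = 5e-06 × 110574 × 0.9909 ≈ 0.547836 m.
Worst case both components are at the extreme and orthogonal: √(0.55287² + 0.547836²) ≈ 0.778325 m.

0.8 meters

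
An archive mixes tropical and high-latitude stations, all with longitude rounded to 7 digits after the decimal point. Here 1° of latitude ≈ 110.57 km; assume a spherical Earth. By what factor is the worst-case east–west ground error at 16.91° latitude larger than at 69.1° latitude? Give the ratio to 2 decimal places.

2.68

Rounding to 7 decimal places leaves the longitude within ±5e-08° of the true value.
Error at 16.91° = 5e-08° × 110570 × cos 16.91° ≈ 0.0055285 × 0.9568 = 0.0052895 m.
At 69.1°: 5e-08° × 110570 × cos 69.1° = 5e-08 × 110570 × 0.3567 ≈ 0.0019722 m.
Ratio: 0.0052895 / 0.0019722 = cos 16.91° / cos 69.1° ≈ 2.6820.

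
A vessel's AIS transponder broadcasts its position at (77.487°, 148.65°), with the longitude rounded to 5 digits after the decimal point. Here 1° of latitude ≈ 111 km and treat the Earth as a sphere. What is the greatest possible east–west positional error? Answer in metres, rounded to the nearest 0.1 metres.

0.1 metres

Rounding to 5 decimal places leaves the longitude within ±5e-06° of the true value.
Parallels shrink by cos φ, so at 77.487° a degree of longitude is 111000 × 0.2167 ≈ 24049.4 m.
East–west error: 5e-06° × 24049.4 m/° ≈ 0.120247 m.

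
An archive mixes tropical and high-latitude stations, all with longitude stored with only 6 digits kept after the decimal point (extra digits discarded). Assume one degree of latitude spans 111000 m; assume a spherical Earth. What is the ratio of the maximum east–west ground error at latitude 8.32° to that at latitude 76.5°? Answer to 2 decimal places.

Truncating at 6 decimal places can drop up to a full unit in the last place, so the longitude may be off by as much as 1e-06°.
Error at 8.32° = 1e-06° × 111000 × cos 8.32° ≈ 0.111 × 0.9895 = 0.10983 m.
Error at 76.5° = 1e-06° × 111000 × cos 76.5° ≈ 0.111 × 0.2334 = 0.025912 m.
The ratio reduces to cos 8.32° / cos 76.5° = 0.9895/0.2334 ≈ 4.2386.

4.24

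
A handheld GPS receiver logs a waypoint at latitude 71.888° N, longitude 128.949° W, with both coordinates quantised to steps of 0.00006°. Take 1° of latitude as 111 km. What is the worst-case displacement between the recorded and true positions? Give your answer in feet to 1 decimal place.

With a 0.00006° grid the true value lies within half a step, ±0.00006°/2 = ±3e-05°, of the stored one.
Latitude error → 3e-05 × 111000 = 3.33 m along the meridian.
Longitude error → 3e-05 × 111000 × cos 71.888° = 3e-05 × 111000 × 0.3109 ≈ 1.03522 m.
Worst case both components are at the extreme and orthogonal: √(3.33² + 1.03522²) ≈ 3.4872 m.
Converting: 3.4872 m × 3.2808 ft/m ≈ 11.441 ft.

11.4 feet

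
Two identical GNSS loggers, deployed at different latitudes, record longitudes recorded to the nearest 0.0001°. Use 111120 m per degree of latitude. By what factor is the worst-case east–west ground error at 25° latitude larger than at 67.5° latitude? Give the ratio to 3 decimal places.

Rounding to 4 decimal places leaves the longitude within ±5e-05° of the true value.
Error at 25° = 5e-05° × 111120 × cos 25° ≈ 5.556 × 0.9063 = 5.0354 m.
Error at 67.5° = 5e-05° × 111120 × cos 67.5° ≈ 5.556 × 0.3827 = 2.1262 m.
Ratio: 5.0354 / 2.1262 = cos 25° / cos 67.5° ≈ 2.3683.

2.368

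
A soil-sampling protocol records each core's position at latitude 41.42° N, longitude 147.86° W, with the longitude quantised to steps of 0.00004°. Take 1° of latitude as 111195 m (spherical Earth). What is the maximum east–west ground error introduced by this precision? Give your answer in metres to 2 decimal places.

1.67 metres

With a 0.00004° grid the true value lies within half a step, ±0.00004°/2 = ±2e-05°, of the stored one.
Parallels shrink by cos φ, so at 41.42° a degree of longitude is 111195 × 0.7499 ≈ 83382.9 m.
Maximum E–W displacement: 2e-05 × 83382.9 = 1.66766 m.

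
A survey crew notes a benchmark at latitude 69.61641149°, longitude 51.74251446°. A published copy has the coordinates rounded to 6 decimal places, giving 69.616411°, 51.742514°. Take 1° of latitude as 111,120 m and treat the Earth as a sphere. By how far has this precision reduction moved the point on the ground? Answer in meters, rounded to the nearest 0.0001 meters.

0.0573 meters

Δlat = 69.61641149 − 69.616411 = +0.00000049°; Δlon = 51.74251446 − 51.742514 = +0.00000046°.
North–south shift: 0.00000049 × 111120 = 0.0544488 m.
East–west at this latitude: 0.00000046° × 111120 × cos 69.6164° ≈ 0.00000046 × 38703.5 = 0.0178036 m.
Hypotenuse of the two orthogonal shifts: √(0.0544488² + 0.0178036²) = 0.0572856 m.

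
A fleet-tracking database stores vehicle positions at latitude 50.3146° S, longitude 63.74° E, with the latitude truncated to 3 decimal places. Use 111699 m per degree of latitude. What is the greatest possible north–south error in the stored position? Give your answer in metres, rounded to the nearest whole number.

Truncating at 3 decimal places can drop up to a full unit in the last place, so the latitude may be off by as much as 0.001°.
North–south distance: 0.001° × 111699 m/° = 111.699 m.

112 metres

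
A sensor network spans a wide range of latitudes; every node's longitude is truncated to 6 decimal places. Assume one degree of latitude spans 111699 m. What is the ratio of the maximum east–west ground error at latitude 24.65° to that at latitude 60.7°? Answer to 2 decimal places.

1.86

Truncating at 6 decimal places can drop up to a full unit in the last place, so the longitude may be off by as much as 1e-06°.
Error at 24.65° = 1e-06° × 111699 × cos 24.65° ≈ 0.1117 × 0.9089 = 0.10152 m.
Error at 60.7° = 1e-06° × 111699 × cos 60.7° ≈ 0.1117 × 0.4894 = 0.054664 m.
The ratio reduces to cos 24.65° / cos 60.7° = 0.9089/0.4894 ≈ 1.8572.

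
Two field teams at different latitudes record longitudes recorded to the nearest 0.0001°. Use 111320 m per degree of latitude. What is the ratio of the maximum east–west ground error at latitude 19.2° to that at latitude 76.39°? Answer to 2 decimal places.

4.01

Rounding to 4 decimal places leaves the longitude within ±5e-05° of the true value.
At 19.2°: 5e-05° × 111320 × cos 19.2° = 5e-05 × 111320 × 0.9444 ≈ 5.2564 m.
Error at 76.39° = 5e-05° × 111320 × cos 76.39° ≈ 5.566 × 0.2353 = 1.3097 m.
The ratio reduces to cos 19.2° / cos 76.39° = 0.9444/0.2353 ≈ 4.0133.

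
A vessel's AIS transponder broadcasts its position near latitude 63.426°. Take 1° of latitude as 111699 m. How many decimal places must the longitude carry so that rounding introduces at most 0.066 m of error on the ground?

At 63.426° one degree of longitude covers 111699 × cos 63.426° ≈ 111699 × 0.4474 ≈ 49968.9 m.
N decimal places → at most half a unit in the last place, 0.5 × 10⁻ᴺ° = 49968.9/2 × 10⁻ᴺ m.
Need 0.5 × 49968.9 × 10⁻ᴺ ≤ 0.066 → 10⁻ᴺ ≤ 2.642e-06, so N ≥ 5.58.
At 5 places the error can reach 0.25 m, but 6 places keeps it to 0.025 m.

6 decimal places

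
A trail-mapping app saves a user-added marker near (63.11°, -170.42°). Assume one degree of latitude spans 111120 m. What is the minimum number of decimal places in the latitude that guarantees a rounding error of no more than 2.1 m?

5

One degree of latitude covers 111120 m.
With N decimal places the half-ulp bound is 0.5·10⁻ᴺ°, or 0.5·10⁻ᴺ × 111120 m on the ground.
Need 0.5 × 111120 × 10⁻ᴺ ≤ 2.1 → 10⁻ᴺ ≤ 3.780e-05, so N ≥ 4.42.
So 5 decimal places suffice (0.556 m); 4 would allow up to 5.56 m.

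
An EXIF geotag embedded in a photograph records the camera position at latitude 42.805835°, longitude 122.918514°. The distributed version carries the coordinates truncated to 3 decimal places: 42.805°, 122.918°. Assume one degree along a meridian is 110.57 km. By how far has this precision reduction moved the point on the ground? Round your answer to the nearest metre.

101 metres

The latitude changed by +0.000835° and the longitude by +0.000514°.
N–S: 0.000835° × 110570 m/° = 92.326 m.
East–west at this latitude: 0.000514° × 110570 × cos 42.805° ≈ 0.000514 × 81122 = 41.6967 m.
Hypotenuse of the two orthogonal shifts: √(92.326² + 41.6967²) = 101.305 m.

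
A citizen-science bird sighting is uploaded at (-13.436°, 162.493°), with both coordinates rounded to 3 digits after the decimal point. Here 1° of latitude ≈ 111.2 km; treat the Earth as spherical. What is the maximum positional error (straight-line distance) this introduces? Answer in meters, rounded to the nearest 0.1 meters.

77.6 meters

Rounding to 3 decimal places leaves each coordinate within ±0.0005° of the true value.
North–south component: 0.0005° × 111200 = 55.6 m.
E–W at 13.436°: 0.0005° × 111200 × cos 13.436° = 0.0005 × 111200 × 0.9726 ≈ 54.0782 m.
Combining orthogonally: (55.6² + 54.0782²)^½ ≈ 77.5617 m.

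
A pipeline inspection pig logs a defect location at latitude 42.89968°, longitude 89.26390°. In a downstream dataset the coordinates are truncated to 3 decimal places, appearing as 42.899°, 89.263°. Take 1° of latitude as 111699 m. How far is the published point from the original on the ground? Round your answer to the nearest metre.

106 metres

The latitude changed by +0.00068° and the longitude by +0.00090°.
N–S: 0.00068° × 111699 m/° = 75.9553 m.
E–W at 42.899°: 0.00090° × 111699 × cos 42.899° = 0.00090 × 111699 × 0.7326 ≈ 73.6431 m.
Combined displacement = (75.9553² + 73.6431²)^½ ≈ 105.795 m.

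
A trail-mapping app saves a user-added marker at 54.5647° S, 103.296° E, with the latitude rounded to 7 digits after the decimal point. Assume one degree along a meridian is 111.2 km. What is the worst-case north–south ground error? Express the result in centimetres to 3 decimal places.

0.556 centimetres

Rounding to 7 decimal places leaves the latitude within ±5e-08° of the true value.
So the N–S error is at most 5e-08 × 111200 = 0.00556 m.
That is 0.00556 m = 0.556 cm.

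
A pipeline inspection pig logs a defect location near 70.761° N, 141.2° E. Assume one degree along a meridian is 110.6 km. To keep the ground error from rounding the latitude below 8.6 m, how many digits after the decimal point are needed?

One degree of latitude covers 110600 m.
Rounding to N decimal places gives at most 0.5 × 10⁻ᴺ degrees of error, i.e. 0.5 × 10⁻ᴺ × 110600 m.
Need 0.5 × 110600 × 10⁻ᴺ ≤ 8.6 → 10⁻ᴺ ≤ 1.555e-04, so N ≥ 3.81.
So 4 decimal places suffice (5.53 m); 3 would allow up to 55.3 m.

4 decimal places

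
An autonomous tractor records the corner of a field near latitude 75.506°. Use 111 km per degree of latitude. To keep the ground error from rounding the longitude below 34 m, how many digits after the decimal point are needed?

At 75.506° one degree of longitude covers 111000 × cos 75.506° ≈ 111000 × 0.2503 ≈ 27780.9 m.
With N decimal places the half-ulp bound is 0.5·10⁻ᴺ°, or 0.5·10⁻ᴺ × 27780.9 m on the ground.
Need 0.5 × 27780.9 × 10⁻ᴺ ≤ 34 → 10⁻ᴺ ≤ 2.448e-03, so N ≥ 2.61.
N = 2 would give 139 m (too coarse); N = 3 gives 13.9 m ≤ 34 m.

3 decimal places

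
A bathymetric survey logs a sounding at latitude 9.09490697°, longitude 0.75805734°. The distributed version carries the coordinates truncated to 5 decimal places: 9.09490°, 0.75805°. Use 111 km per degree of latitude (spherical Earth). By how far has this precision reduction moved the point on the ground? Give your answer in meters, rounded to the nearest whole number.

The latitude changed by +0.00000697° and the longitude by +0.00000734°.
North–south shift: 0.00000697 × 111000 = 0.77367 m.
East–west at this latitude: 0.00000734° × 111000 × cos 9.0949° ≈ 0.00000734 × 109604 = 0.804497 m.
Combined displacement = (0.77367² + 0.804497²)^½ ≈ 1.11615 m.

1 meters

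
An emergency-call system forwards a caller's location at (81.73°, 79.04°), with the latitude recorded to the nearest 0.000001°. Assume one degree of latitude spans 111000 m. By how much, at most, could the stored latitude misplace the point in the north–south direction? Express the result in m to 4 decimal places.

0.0555 m

Rounding to 6 decimal places leaves the latitude within ±5e-07° of the true value.
North–south distance: 5e-07° × 111000 m/° = 0.0555 m.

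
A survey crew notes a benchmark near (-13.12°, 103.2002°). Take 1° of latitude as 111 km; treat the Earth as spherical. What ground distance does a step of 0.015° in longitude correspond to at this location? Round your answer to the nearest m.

0.015° of longitude at 13.12° is 0.015 × 111000 × cos 13.12° ≈ 0.015 × 108103 = 1621.54 m.

1622 m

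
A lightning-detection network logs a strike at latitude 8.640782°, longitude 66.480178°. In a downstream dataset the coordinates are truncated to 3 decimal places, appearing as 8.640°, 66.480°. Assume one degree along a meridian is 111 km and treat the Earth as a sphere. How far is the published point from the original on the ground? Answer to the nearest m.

89 m

Δlat = 8.640782 − 8.640 = +0.000782°; Δlon = 66.480178 − 66.480 = +0.000178°.
N–S: 0.000782° × 111000 m/° = 86.802 m.
East–west at this latitude: 0.000178° × 111000 × cos 8.64° ≈ 0.000178 × 109740 = 19.5338 m.
Distance: √(86.802² + 19.5338²) ≈ 88.9728 m.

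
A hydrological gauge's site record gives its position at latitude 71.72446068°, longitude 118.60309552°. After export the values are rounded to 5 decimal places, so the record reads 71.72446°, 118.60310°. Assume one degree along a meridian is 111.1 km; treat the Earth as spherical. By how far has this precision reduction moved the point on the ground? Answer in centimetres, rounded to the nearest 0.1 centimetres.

17.3 centimetres

The latitude changed by +0.00000068° and the longitude by -0.00000448°.
North–south shift: 0.00000068 × 111100 = 0.075548 m.
East–west at this latitude: -0.00000448° × 111100 × cos 71.7245° ≈ -0.00000448 × 34839.5 = -0.156081 m.
Hypotenuse of the two orthogonal shifts: √(0.075548² + 0.156081²) = 0.173404 m.
That is 0.173404 m = 17.34 cm.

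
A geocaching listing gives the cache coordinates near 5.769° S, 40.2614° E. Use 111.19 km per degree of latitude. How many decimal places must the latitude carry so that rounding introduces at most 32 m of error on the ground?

4

One degree of latitude covers 111190 m.
With N decimal places the half-ulp bound is 0.5·10⁻ᴺ°, or 0.5·10⁻ᴺ × 111190 m on the ground.
Need 0.5 × 111190 × 10⁻ᴺ ≤ 32 → 10⁻ᴺ ≤ 5.756e-04, so N ≥ 3.24.
So 4 decimal places suffice (5.56 m); 3 would allow up to 55.6 m.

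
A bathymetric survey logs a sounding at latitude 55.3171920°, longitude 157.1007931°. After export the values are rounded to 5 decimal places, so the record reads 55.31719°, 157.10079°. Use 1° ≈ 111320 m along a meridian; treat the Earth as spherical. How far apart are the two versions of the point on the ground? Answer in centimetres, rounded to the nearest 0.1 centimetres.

29.7 centimetres

Δlat = 55.3171920 − 55.31719 = +0.0000020°; Δlon = 157.1007931 − 157.10079 = +0.0000031°.
North–south shift: 0.0000020 × 111320 = 0.22264 m.
East–west at this latitude: 0.0000031° × 111320 × cos 55.3172° ≈ 0.0000031 × 63344.7 = 0.196369 m.
Combined displacement = (0.22264² + 0.196369²)^½ ≈ 0.296866 m.
That is 0.296866 m = 29.687 cm.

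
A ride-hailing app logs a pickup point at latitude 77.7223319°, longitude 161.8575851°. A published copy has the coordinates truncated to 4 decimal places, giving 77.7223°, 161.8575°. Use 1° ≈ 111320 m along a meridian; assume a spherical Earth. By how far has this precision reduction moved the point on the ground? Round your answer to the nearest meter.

4 meters

The latitude changed by +0.0000319° and the longitude by +0.0000851°.
N–S: 0.0000319° × 111320 m/° = 3.55111 m.
E–W at 77.7223°: 0.0000851° × 111320 × cos 77.7223° = 0.0000851 × 111320 × 0.2127 ≈ 2.0145 m.
Distance: √(3.55111² + 2.0145²) ≈ 4.08272 m.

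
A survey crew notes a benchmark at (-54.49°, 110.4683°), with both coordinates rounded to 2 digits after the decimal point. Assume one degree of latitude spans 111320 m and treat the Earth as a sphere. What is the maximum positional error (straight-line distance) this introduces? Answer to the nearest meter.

Rounding to 2 decimal places leaves each coordinate within ±0.005° of the true value.
Latitude error → 0.005 × 111320 = 556.6 m along the meridian.
East–west component at 54.49°: 0.005° × 111320 × cos 54.49° ≈ 0.005 × 64659.7 ≈ 323.298 m.
Combining orthogonally: (556.6² + 323.298²)^½ ≈ 643.681 m.

644 meters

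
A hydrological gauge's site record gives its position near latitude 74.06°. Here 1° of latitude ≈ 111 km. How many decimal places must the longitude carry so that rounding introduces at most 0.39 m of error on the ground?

At 74.06° one degree of longitude covers 111000 × cos 74.06° ≈ 111000 × 0.2746 ≈ 30484 m.
N decimal places → at most half a unit in the last place, 0.5 × 10⁻ᴺ° = 30484/2 × 10⁻ᴺ m.
Setting 15242 × 10⁻ᴺ ≤ 0.39 gives 10ᴺ ≥ 3.908e+04, i.e. N ≥ 4.59.
So 5 decimal places suffice (0.152 m); 4 would allow up to 1.52 m.

5 decimal places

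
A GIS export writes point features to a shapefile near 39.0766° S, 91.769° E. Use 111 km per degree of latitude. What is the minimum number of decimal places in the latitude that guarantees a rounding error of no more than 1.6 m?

5 decimal places

One degree of latitude covers 111000 m.
N decimal places → at most half a unit in the last place, 0.5 × 10⁻ᴺ° = 111000/2 × 10⁻ᴺ m.
Setting 55500 × 10⁻ᴺ ≤ 1.6 gives 10ᴺ ≥ 3.469e+04, i.e. N ≥ 4.54.
So 5 decimal places suffice (0.555 m); 4 would allow up to 5.55 m.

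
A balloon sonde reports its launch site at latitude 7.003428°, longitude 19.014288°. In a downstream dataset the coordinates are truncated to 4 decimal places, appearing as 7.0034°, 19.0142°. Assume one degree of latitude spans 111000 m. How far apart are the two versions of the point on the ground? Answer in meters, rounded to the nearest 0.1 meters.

10.2 meters

The latitude changed by +0.000028° and the longitude by +0.000088°.
N–S: 0.000028° × 111000 m/° = 3.108 m.
E–W at 7.0034°: 0.000088° × 111000 × cos 7.0034° = 0.000088 × 111000 × 0.9925 ≈ 9.69512 m.
Hypotenuse of the two orthogonal shifts: √(3.108² + 9.69512²) = 10.1811 m.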